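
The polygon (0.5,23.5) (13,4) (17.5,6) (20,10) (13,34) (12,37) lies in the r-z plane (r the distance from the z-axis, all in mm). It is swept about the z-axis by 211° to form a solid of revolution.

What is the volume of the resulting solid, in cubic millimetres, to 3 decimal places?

Profile (r,z), 6 vertices: (0.5,23.5) (13,4) (17.5,6) (20,10) (13,34) (12,37)
edge 0: (0.5,23.5)→(13,4)  cross = 0.5·4 − 13·23.5 = -303.5000; (r_i+r_j)·cross = 13.5·-303.5000 = -4097.2500
edge 1: (13,4)→(17.5,6)  cross = 13·6 − 17.5·4 = 8.0000; (r_i+r_j)·cross = 30.5·8.0000 = 244.0000
edge 2: (17.5,6)→(20,10)  cross = 17.5·10 − 20·6 = 55.0000; (r_i+r_j)·cross = 37.5·55.0000 = 2062.5000
edge 3: (20,10)→(13,34)  cross = 20·34 − 13·10 = 550.0000; (r_i+r_j)·cross = 33·550.0000 = 18150.0000
edge 4: (13,34)→(12,37)  cross = 13·37 − 12·34 = 73.0000; (r_i+r_j)·cross = 25·73.0000 = 1825.0000
edge 5: (12,37)→(0.5,23.5)  cross = 12·23.5 − 0.5·37 = 263.5000; (r_i+r_j)·cross = 12.5·263.5000 = 3293.7500
Σcross = 646.0000 → A = |Σcross|/2 = 323.0000 mm²
Σ(r_i+r_j)·cross = 21478.0000 → first moment M = |Σ|/6 = 3579.6667
R_c = M/A = 3579.6667/323.0000 = 11.0826 mm
θ = 211° = 3.682645 rad
V = θ·R_c·A = 3.682645·11.0826·323.0000 = 13182.641 mm³

Volume = 13182.641 mm³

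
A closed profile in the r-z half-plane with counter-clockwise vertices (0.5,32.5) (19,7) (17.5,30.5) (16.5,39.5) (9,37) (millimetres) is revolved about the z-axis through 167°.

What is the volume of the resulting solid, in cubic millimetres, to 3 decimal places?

Profile (r,z), 5 vertices: (0.5,32.5) (19,7) (17.5,30.5) (16.5,39.5) (9,37)
edge 0: (0.5,32.5)→(19,7)  cross = 0.5·7 − 19·32.5 = -614.0000; (r_i+r_j)·cross = 19.5·-614.0000 = -11973.0000
edge 1: (19,7)→(17.5,30.5)  cross = 19·30.5 − 17.5·7 = 457.0000; (r_i+r_j)·cross = 36.5·457.0000 = 16680.5000
edge 2: (17.5,30.5)→(16.5,39.5)  cross = 17.5·39.5 − 16.5·30.5 = 188.0000; (r_i+r_j)·cross = 34·188.0000 = 6392.0000
edge 3: (16.5,39.5)→(9,37)  cross = 16.5·37 − 9·39.5 = 255.0000; (r_i+r_j)·cross = 25.5·255.0000 = 6502.5000
edge 4: (9,37)→(0.5,32.5)  cross = 9·32.5 − 0.5·37 = 274.0000; (r_i+r_j)·cross = 9.5·274.0000 = 2603.0000
Σcross = 560.0000 → A = |Σcross|/2 = 280.0000 mm²
Σ(r_i+r_j)·cross = 20205.0000 → first moment M = |Σ|/6 = 3367.5000
R_c = M/A = 3367.5000/280.0000 = 12.0268 mm
θ = 167° = 2.914700 rad
V = θ·R_c·A = 2.914700·12.0268·280.0000 = 9815.252 mm³

Volume = 9815.252 mm³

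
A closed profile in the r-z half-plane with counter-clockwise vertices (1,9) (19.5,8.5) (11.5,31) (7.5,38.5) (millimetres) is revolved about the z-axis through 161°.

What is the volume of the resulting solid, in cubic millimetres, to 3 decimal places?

Volume = 7740.090 mm³

Profile (r,z), 4 vertices: (1,9) (19.5,8.5) (11.5,31) (7.5,38.5)
edge 0: (1,9)→(19.5,8.5)  cross = 1·8.5 − 19.5·9 = -167.0000; (r_i+r_j)·cross = 20.5·-167.0000 = -3423.5000
edge 1: (19.5,8.5)→(11.5,31)  cross = 19.5·31 − 11.5·8.5 = 506.7500; (r_i+r_j)·cross = 31·506.7500 = 15709.2500
edge 2: (11.5,31)→(7.5,38.5)  cross = 11.5·38.5 − 7.5·31 = 210.2500; (r_i+r_j)·cross = 19·210.2500 = 3994.7500
edge 3: (7.5,38.5)→(1,9)  cross = 7.5·9 − 1·38.5 = 29.0000; (r_i+r_j)·cross = 8.5·29.0000 = 246.5000
Σcross = 579.0000 → A = |Σcross|/2 = 289.5000 mm²
Σ(r_i+r_j)·cross = 16527.0000 → first moment M = |Σ|/6 = 2754.5000
R_c = M/A = 2754.5000/289.5000 = 9.5147 mm
θ = 161° = 2.809980 rad
V = θ·R_c·A = 2.809980·9.5147·289.5000 = 7740.090 mm³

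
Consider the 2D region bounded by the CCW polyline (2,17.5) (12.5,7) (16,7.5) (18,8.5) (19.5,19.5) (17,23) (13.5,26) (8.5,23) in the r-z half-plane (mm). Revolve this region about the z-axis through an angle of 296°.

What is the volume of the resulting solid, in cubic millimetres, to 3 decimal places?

Profile (r,z), 8 vertices: (2,17.5) (12.5,7) (16,7.5) (18,8.5) (19.5,19.5) (17,23) (13.5,26) (8.5,23)
edge 0: (2,17.5)→(12.5,7)  cross = 2·7 − 12.5·17.5 = -204.7500; (r_i+r_j)·cross = 14.5·-204.7500 = -2968.8750
edge 1: (12.5,7)→(16,7.5)  cross = 12.5·7.5 − 16·7 = -18.2500; (r_i+r_j)·cross = 28.5·-18.2500 = -520.1250
edge 2: (16,7.5)→(18,8.5)  cross = 16·8.5 − 18·7.5 = 1.0000; (r_i+r_j)·cross = 34·1.0000 = 34.0000
edge 3: (18,8.5)→(19.5,19.5)  cross = 18·19.5 − 19.5·8.5 = 185.2500; (r_i+r_j)·cross = 37.5·185.2500 = 6946.8750
edge 4: (19.5,19.5)→(17,23)  cross = 19.5·23 − 17·19.5 = 117.0000; (r_i+r_j)·cross = 36.5·117.0000 = 4270.5000
edge 5: (17,23)→(13.5,26)  cross = 17·26 − 13.5·23 = 131.5000; (r_i+r_j)·cross = 30.5·131.5000 = 4010.7500
edge 6: (13.5,26)→(8.5,23)  cross = 13.5·23 − 8.5·26 = 89.5000; (r_i+r_j)·cross = 22·89.5000 = 1969.0000
edge 7: (8.5,23)→(2,17.5)  cross = 8.5·17.5 − 2·23 = 102.7500; (r_i+r_j)·cross = 10.5·102.7500 = 1078.8750
Σcross = 404.0000 → A = |Σcross|/2 = 202.0000 mm²
Σ(r_i+r_j)·cross = 14821.0000 → first moment M = |Σ|/6 = 2470.1667
R_c = M/A = 2470.1667/202.0000 = 12.2285 mm
θ = 296° = 5.166175 rad
V = θ·R_c·A = 5.166175·12.2285·202.0000 = 12761.312 mm³

Volume = 12761.312 mm³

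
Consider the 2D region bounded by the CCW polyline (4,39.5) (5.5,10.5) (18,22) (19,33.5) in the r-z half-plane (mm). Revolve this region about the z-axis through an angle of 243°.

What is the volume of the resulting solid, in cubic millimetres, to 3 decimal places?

Profile (r,z), 4 vertices: (4,39.5) (5.5,10.5) (18,22) (19,33.5)
edge 0: (4,39.5)→(5.5,10.5)  cross = 4·10.5 − 5.5·39.5 = -175.2500; (r_i+r_j)·cross = 9.5·-175.2500 = -1664.8750
edge 1: (5.5,10.5)→(18,22)  cross = 5.5·22 − 18·10.5 = -68.0000; (r_i+r_j)·cross = 23.5·-68.0000 = -1598.0000
edge 2: (18,22)→(19,33.5)  cross = 18·33.5 − 19·22 = 185.0000; (r_i+r_j)·cross = 37·185.0000 = 6845.0000
edge 3: (19,33.5)→(4,39.5)  cross = 19·39.5 − 4·33.5 = 616.5000; (r_i+r_j)·cross = 23·616.5000 = 14179.5000
Σcross = 558.2500 → A = |Σcross|/2 = 279.1250 mm²
Σ(r_i+r_j)·cross = 17761.6250 → first moment M = |Σ|/6 = 2960.2708
R_c = M/A = 2960.2708/279.1250 = 10.6055 mm
θ = 243° = 4.241150 rad
V = θ·R_c·A = 4.241150·10.6055·279.1250 = 12554.953 mm³

Volume = 12554.953 mm³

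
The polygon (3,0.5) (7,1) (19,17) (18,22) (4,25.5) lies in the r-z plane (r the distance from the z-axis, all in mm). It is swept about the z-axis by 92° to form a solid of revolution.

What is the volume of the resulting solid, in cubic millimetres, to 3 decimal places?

Profile (r,z), 5 vertices: (3,0.5) (7,1) (19,17) (18,22) (4,25.5)
edge 0: (3,0.5)→(7,1)  cross = 3·1 − 7·0.5 = -0.5000; (r_i+r_j)·cross = 10·-0.5000 = -5.0000
edge 1: (7,1)→(19,17)  cross = 7·17 − 19·1 = 100.0000; (r_i+r_j)·cross = 26·100.0000 = 2600.0000
edge 2: (19,17)→(18,22)  cross = 19·22 − 18·17 = 112.0000; (r_i+r_j)·cross = 37·112.0000 = 4144.0000
edge 3: (18,22)→(4,25.5)  cross = 18·25.5 − 4·22 = 371.0000; (r_i+r_j)·cross = 22·371.0000 = 8162.0000
edge 4: (4,25.5)→(3,0.5)  cross = 4·0.5 − 3·25.5 = -74.5000; (r_i+r_j)·cross = 7·-74.5000 = -521.5000
Σcross = 508.0000 → A = |Σcross|/2 = 254.0000 mm²
Σ(r_i+r_j)·cross = 14379.5000 → first moment M = |Σ|/6 = 2396.5833
R_c = M/A = 2396.5833/254.0000 = 9.4354 mm
θ = 92° = 1.605703 rad
V = θ·R_c·A = 1.605703·9.4354·254.0000 = 3848.201 mm³

Volume = 3848.201 mm³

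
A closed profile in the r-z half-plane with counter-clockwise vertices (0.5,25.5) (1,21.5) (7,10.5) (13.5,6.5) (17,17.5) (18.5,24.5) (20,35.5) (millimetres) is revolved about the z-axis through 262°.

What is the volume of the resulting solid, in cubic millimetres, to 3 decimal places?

Volume = 15641.706 mm³

Profile (r,z), 7 vertices: (0.5,25.5) (1,21.5) (7,10.5) (13.5,6.5) (17,17.5) (18.5,24.5) (20,35.5)
edge 0: (0.5,25.5)→(1,21.5)  cross = 0.5·21.5 − 1·25.5 = -14.7500; (r_i+r_j)·cross = 1.5·-14.7500 = -22.1250
edge 1: (1,21.5)→(7,10.5)  cross = 1·10.5 − 7·21.5 = -140.0000; (r_i+r_j)·cross = 8·-140.0000 = -1120.0000
edge 2: (7,10.5)→(13.5,6.5)  cross = 7·6.5 − 13.5·10.5 = -96.2500; (r_i+r_j)·cross = 20.5·-96.2500 = -1973.1250
edge 3: (13.5,6.5)→(17,17.5)  cross = 13.5·17.5 − 17·6.5 = 125.7500; (r_i+r_j)·cross = 30.5·125.7500 = 3835.3750
edge 4: (17,17.5)→(18.5,24.5)  cross = 17·24.5 − 18.5·17.5 = 92.7500; (r_i+r_j)·cross = 35.5·92.7500 = 3292.6250
edge 5: (18.5,24.5)→(20,35.5)  cross = 18.5·35.5 − 20·24.5 = 166.7500; (r_i+r_j)·cross = 38.5·166.7500 = 6419.8750
edge 6: (20,35.5)→(0.5,25.5)  cross = 20·25.5 − 0.5·35.5 = 492.2500; (r_i+r_j)·cross = 20.5·492.2500 = 10091.1250
Σcross = 626.5000 → A = |Σcross|/2 = 313.2500 mm²
Σ(r_i+r_j)·cross = 20523.7500 → first moment M = |Σ|/6 = 3420.6250
R_c = M/A = 3420.6250/313.2500 = 10.9198 mm
θ = 262° = 4.572763 rad
V = θ·R_c·A = 4.572763·10.9198·313.2500 = 15641.706 mm³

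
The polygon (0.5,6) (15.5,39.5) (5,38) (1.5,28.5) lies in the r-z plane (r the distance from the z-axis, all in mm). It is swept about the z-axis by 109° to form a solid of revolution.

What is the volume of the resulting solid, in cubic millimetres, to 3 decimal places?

Volume = 2345.987 mm³

Profile (r,z), 4 vertices: (0.5,6) (15.5,39.5) (5,38) (1.5,28.5)
edge 0: (0.5,6)→(15.5,39.5)  cross = 0.5·39.5 − 15.5·6 = -73.2500; (r_i+r_j)·cross = 16·-73.2500 = -1172.0000
edge 1: (15.5,39.5)→(5,38)  cross = 15.5·38 − 5·39.5 = 391.5000; (r_i+r_j)·cross = 20.5·391.5000 = 8025.7500
edge 2: (5,38)→(1.5,28.5)  cross = 5·28.5 − 1.5·38 = 85.5000; (r_i+r_j)·cross = 6.5·85.5000 = 555.7500
edge 3: (1.5,28.5)→(0.5,6)  cross = 1.5·6 − 0.5·28.5 = -5.2500; (r_i+r_j)·cross = 2·-5.2500 = -10.5000
Σcross = 398.5000 → A = |Σcross|/2 = 199.2500 mm²
Σ(r_i+r_j)·cross = 7399.0000 → first moment M = |Σ|/6 = 1233.1667
R_c = M/A = 1233.1667/199.2500 = 6.1890 mm
θ = 109° = 1.902409 rad
V = θ·R_c·A = 1.902409·6.1890·199.2500 = 2345.987 mm³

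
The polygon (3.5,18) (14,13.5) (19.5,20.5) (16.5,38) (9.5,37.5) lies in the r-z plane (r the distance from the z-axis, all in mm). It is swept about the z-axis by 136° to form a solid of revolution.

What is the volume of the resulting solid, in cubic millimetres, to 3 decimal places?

Volume = 7488.760 mm³

Profile (r,z), 5 vertices: (3.5,18) (14,13.5) (19.5,20.5) (16.5,38) (9.5,37.5)
edge 0: (3.5,18)→(14,13.5)  cross = 3.5·13.5 − 14·18 = -204.7500; (r_i+r_j)·cross = 17.5·-204.7500 = -3583.1250
edge 1: (14,13.5)→(19.5,20.5)  cross = 14·20.5 − 19.5·13.5 = 23.7500; (r_i+r_j)·cross = 33.5·23.7500 = 795.6250
edge 2: (19.5,20.5)→(16.5,38)  cross = 19.5·38 − 16.5·20.5 = 402.7500; (r_i+r_j)·cross = 36·402.7500 = 14499.0000
edge 3: (16.5,38)→(9.5,37.5)  cross = 16.5·37.5 − 9.5·38 = 257.7500; (r_i+r_j)·cross = 26·257.7500 = 6701.5000
edge 4: (9.5,37.5)→(3.5,18)  cross = 9.5·18 − 3.5·37.5 = 39.7500; (r_i+r_j)·cross = 13·39.7500 = 516.7500
Σcross = 519.2500 → A = |Σcross|/2 = 259.6250 mm²
Σ(r_i+r_j)·cross = 18929.7500 → first moment M = |Σ|/6 = 3154.9583
R_c = M/A = 3154.9583/259.6250 = 12.1520 mm
θ = 136° = 2.373648 rad
V = θ·R_c·A = 2.373648·12.1520·259.6250 = 7488.760 mm³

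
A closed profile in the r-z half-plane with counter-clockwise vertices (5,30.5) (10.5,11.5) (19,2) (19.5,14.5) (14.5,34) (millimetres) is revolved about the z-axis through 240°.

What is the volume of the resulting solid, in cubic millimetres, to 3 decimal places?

Volume = 13898.929 mm³

Profile (r,z), 5 vertices: (5,30.5) (10.5,11.5) (19,2) (19.5,14.5) (14.5,34)
edge 0: (5,30.5)→(10.5,11.5)  cross = 5·11.5 − 10.5·30.5 = -262.7500; (r_i+r_j)·cross = 15.5·-262.7500 = -4072.6250
edge 1: (10.5,11.5)→(19,2)  cross = 10.5·2 − 19·11.5 = -197.5000; (r_i+r_j)·cross = 29.5·-197.5000 = -5826.2500
edge 2: (19,2)→(19.5,14.5)  cross = 19·14.5 − 19.5·2 = 236.5000; (r_i+r_j)·cross = 38.5·236.5000 = 9105.2500
edge 3: (19.5,14.5)→(14.5,34)  cross = 19.5·34 − 14.5·14.5 = 452.7500; (r_i+r_j)·cross = 34·452.7500 = 15393.5000
edge 4: (14.5,34)→(5,30.5)  cross = 14.5·30.5 − 5·34 = 272.2500; (r_i+r_j)·cross = 19.5·272.2500 = 5308.8750
Σcross = 501.2500 → A = |Σcross|/2 = 250.6250 mm²
Σ(r_i+r_j)·cross = 19908.7500 → first moment M = |Σ|/6 = 3318.1250
R_c = M/A = 3318.1250/250.6250 = 13.2394 mm
θ = 240° = 4.188790 rad
V = θ·R_c·A = 4.188790·13.2394·250.6250 = 13898.929 mm³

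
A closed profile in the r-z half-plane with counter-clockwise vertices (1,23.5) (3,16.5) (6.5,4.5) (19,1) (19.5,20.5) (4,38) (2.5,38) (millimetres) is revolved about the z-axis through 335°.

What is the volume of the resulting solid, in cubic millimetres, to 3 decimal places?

Volume = 26362.973 mm³

Profile (r,z), 7 vertices: (1,23.5) (3,16.5) (6.5,4.5) (19,1) (19.5,20.5) (4,38) (2.5,38)
edge 0: (1,23.5)→(3,16.5)  cross = 1·16.5 − 3·23.5 = -54.0000; (r_i+r_j)·cross = 4·-54.0000 = -216.0000
edge 1: (3,16.5)→(6.5,4.5)  cross = 3·4.5 − 6.5·16.5 = -93.7500; (r_i+r_j)·cross = 9.5·-93.7500 = -890.6250
edge 2: (6.5,4.5)→(19,1)  cross = 6.5·1 − 19·4.5 = -79.0000; (r_i+r_j)·cross = 25.5·-79.0000 = -2014.5000
edge 3: (19,1)→(19.5,20.5)  cross = 19·20.5 − 19.5·1 = 370.0000; (r_i+r_j)·cross = 38.5·370.0000 = 14245.0000
edge 4: (19.5,20.5)→(4,38)  cross = 19.5·38 − 4·20.5 = 659.0000; (r_i+r_j)·cross = 23.5·659.0000 = 15486.5000
edge 5: (4,38)→(2.5,38)  cross = 4·38 − 2.5·38 = 57.0000; (r_i+r_j)·cross = 6.5·57.0000 = 370.5000
edge 6: (2.5,38)→(1,23.5)  cross = 2.5·23.5 − 1·38 = 20.7500; (r_i+r_j)·cross = 3.5·20.7500 = 72.6250
Σcross = 880.0000 → A = |Σcross|/2 = 440.0000 mm²
Σ(r_i+r_j)·cross = 27053.5000 → first moment M = |Σ|/6 = 4508.9167
R_c = M/A = 4508.9167/440.0000 = 10.2475 mm
θ = 335° = 5.846853 rad
V = θ·R_c·A = 5.846853·10.2475·440.0000 = 26362.973 mm³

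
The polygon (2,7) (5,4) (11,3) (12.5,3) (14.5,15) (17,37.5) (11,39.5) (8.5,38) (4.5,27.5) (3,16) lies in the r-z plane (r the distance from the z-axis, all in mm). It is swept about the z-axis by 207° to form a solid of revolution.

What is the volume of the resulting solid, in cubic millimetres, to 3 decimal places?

Profile (r,z), 10 vertices: (2,7) (5,4) (11,3) (12.5,3) (14.5,15) (17,37.5) (11,39.5) (8.5,38) (4.5,27.5) (3,16)
edge 0: (2,7)→(5,4)  cross = 2·4 − 5·7 = -27.0000; (r_i+r_j)·cross = 7·-27.0000 = -189.0000
edge 1: (5,4)→(11,3)  cross = 5·3 − 11·4 = -29.0000; (r_i+r_j)·cross = 16·-29.0000 = -464.0000
edge 2: (11,3)→(12.5,3)  cross = 11·3 − 12.5·3 = -4.5000; (r_i+r_j)·cross = 23.5·-4.5000 = -105.7500
edge 3: (12.5,3)→(14.5,15)  cross = 12.5·15 − 14.5·3 = 144.0000; (r_i+r_j)·cross = 27·144.0000 = 3888.0000
edge 4: (14.5,15)→(17,37.5)  cross = 14.5·37.5 − 17·15 = 288.7500; (r_i+r_j)·cross = 31.5·288.7500 = 9095.6250
edge 5: (17,37.5)→(11,39.5)  cross = 17·39.5 − 11·37.5 = 259.0000; (r_i+r_j)·cross = 28·259.0000 = 7252.0000
edge 6: (11,39.5)→(8.5,38)  cross = 11·38 − 8.5·39.5 = 82.2500; (r_i+r_j)·cross = 19.5·82.2500 = 1603.8750
edge 7: (8.5,38)→(4.5,27.5)  cross = 8.5·27.5 − 4.5·38 = 62.7500; (r_i+r_j)·cross = 13·62.7500 = 815.7500
edge 8: (4.5,27.5)→(3,16)  cross = 4.5·16 − 3·27.5 = -10.5000; (r_i+r_j)·cross = 7.5·-10.5000 = -78.7500
edge 9: (3,16)→(2,7)  cross = 3·7 − 2·16 = -11.0000; (r_i+r_j)·cross = 5·-11.0000 = -55.0000
Σcross = 754.7500 → A = |Σcross|/2 = 377.3750 mm²
Σ(r_i+r_j)·cross = 21762.7500 → first moment M = |Σ|/6 = 3627.1250
R_c = M/A = 3627.1250/377.3750 = 9.6115 mm
θ = 207° = 3.612832 rad
V = θ·R_c·A = 3.612832·9.6115·377.3750 = 13104.192 mm³

Volume = 13104.192 mm³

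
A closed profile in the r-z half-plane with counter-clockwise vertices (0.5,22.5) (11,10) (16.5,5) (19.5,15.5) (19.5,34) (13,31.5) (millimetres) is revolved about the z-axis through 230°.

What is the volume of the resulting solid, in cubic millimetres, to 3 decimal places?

Profile (r,z), 6 vertices: (0.5,22.5) (11,10) (16.5,5) (19.5,15.5) (19.5,34) (13,31.5)
edge 0: (0.5,22.5)→(11,10)  cross = 0.5·10 − 11·22.5 = -242.5000; (r_i+r_j)·cross = 11.5·-242.5000 = -2788.7500
edge 1: (11,10)→(16.5,5)  cross = 11·5 − 16.5·10 = -110.0000; (r_i+r_j)·cross = 27.5·-110.0000 = -3025.0000
edge 2: (16.5,5)→(19.5,15.5)  cross = 16.5·15.5 − 19.5·5 = 158.2500; (r_i+r_j)·cross = 36·158.2500 = 5697.0000
edge 3: (19.5,15.5)→(19.5,34)  cross = 19.5·34 − 19.5·15.5 = 360.7500; (r_i+r_j)·cross = 39·360.7500 = 14069.2500
edge 4: (19.5,34)→(13,31.5)  cross = 19.5·31.5 − 13·34 = 172.2500; (r_i+r_j)·cross = 32.5·172.2500 = 5598.1250
edge 5: (13,31.5)→(0.5,22.5)  cross = 13·22.5 − 0.5·31.5 = 276.7500; (r_i+r_j)·cross = 13.5·276.7500 = 3736.1250
Σcross = 615.5000 → A = |Σcross|/2 = 307.7500 mm²
Σ(r_i+r_j)·cross = 23286.7500 → first moment M = |Σ|/6 = 3881.1250
R_c = M/A = 3881.1250/307.7500 = 12.6113 mm
θ = 230° = 4.014257 rad
V = θ·R_c·A = 4.014257·12.6113·307.7500 = 15579.834 mm³

Volume = 15579.834 mm³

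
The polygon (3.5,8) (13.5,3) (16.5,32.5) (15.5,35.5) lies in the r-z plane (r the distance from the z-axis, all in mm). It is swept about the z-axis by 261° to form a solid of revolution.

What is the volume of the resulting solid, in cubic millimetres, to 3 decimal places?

Profile (r,z), 4 vertices: (3.5,8) (13.5,3) (16.5,32.5) (15.5,35.5)
edge 0: (3.5,8)→(13.5,3)  cross = 3.5·3 − 13.5·8 = -97.5000; (r_i+r_j)·cross = 17·-97.5000 = -1657.5000
edge 1: (13.5,3)→(16.5,32.5)  cross = 13.5·32.5 − 16.5·3 = 389.2500; (r_i+r_j)·cross = 30·389.2500 = 11677.5000
edge 2: (16.5,32.5)→(15.5,35.5)  cross = 16.5·35.5 − 15.5·32.5 = 82.0000; (r_i+r_j)·cross = 32·82.0000 = 2624.0000
edge 3: (15.5,35.5)→(3.5,8)  cross = 15.5·8 − 3.5·35.5 = -0.2500; (r_i+r_j)·cross = 19·-0.2500 = -4.7500
Σcross = 373.5000 → A = |Σcross|/2 = 186.7500 mm²
Σ(r_i+r_j)·cross = 12639.2500 → first moment M = |Σ|/6 = 2106.5417
R_c = M/A = 2106.5417/186.7500 = 11.2800 mm
θ = 261° = 4.555309 rad
V = θ·R_c·A = 4.555309·11.2800·186.7500 = 9595.949 mm³

Volume = 9595.949 mm³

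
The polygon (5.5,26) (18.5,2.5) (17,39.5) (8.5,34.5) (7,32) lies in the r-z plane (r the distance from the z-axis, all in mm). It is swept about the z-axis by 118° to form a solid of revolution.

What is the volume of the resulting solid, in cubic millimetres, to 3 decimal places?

Profile (r,z), 5 vertices: (5.5,26) (18.5,2.5) (17,39.5) (8.5,34.5) (7,32)
edge 0: (5.5,26)→(18.5,2.5)  cross = 5.5·2.5 − 18.5·26 = -467.2500; (r_i+r_j)·cross = 24·-467.2500 = -11214.0000
edge 1: (18.5,2.5)→(17,39.5)  cross = 18.5·39.5 − 17·2.5 = 688.2500; (r_i+r_j)·cross = 35.5·688.2500 = 24432.8750
edge 2: (17,39.5)→(8.5,34.5)  cross = 17·34.5 − 8.5·39.5 = 250.7500; (r_i+r_j)·cross = 25.5·250.7500 = 6394.1250
edge 3: (8.5,34.5)→(7,32)  cross = 8.5·32 − 7·34.5 = 30.5000; (r_i+r_j)·cross = 15.5·30.5000 = 472.7500
edge 4: (7,32)→(5.5,26)  cross = 7·26 − 5.5·32 = 6.0000; (r_i+r_j)·cross = 12.5·6.0000 = 75.0000
Σcross = 508.2500 → A = |Σcross|/2 = 254.1250 mm²
Σ(r_i+r_j)·cross = 20160.7500 → first moment M = |Σ|/6 = 3360.1250
R_c = M/A = 3360.1250/254.1250 = 13.2223 mm
θ = 118° = 2.059489 rad
V = θ·R_c·A = 2.059489·13.2223·254.1250 = 6920.139 mm³

Volume = 6920.139 mm³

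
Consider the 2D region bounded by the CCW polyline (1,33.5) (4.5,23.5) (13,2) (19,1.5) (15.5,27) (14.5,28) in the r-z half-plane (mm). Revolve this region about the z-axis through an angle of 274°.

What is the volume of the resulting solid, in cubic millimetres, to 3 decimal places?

Volume = 14972.975 mm³

Profile (r,z), 6 vertices: (1,33.5) (4.5,23.5) (13,2) (19,1.5) (15.5,27) (14.5,28)
edge 0: (1,33.5)→(4.5,23.5)  cross = 1·23.5 − 4.5·33.5 = -127.2500; (r_i+r_j)·cross = 5.5·-127.2500 = -699.8750
edge 1: (4.5,23.5)→(13,2)  cross = 4.5·2 − 13·23.5 = -296.5000; (r_i+r_j)·cross = 17.5·-296.5000 = -5188.7500
edge 2: (13,2)→(19,1.5)  cross = 13·1.5 − 19·2 = -18.5000; (r_i+r_j)·cross = 32·-18.5000 = -592.0000
edge 3: (19,1.5)→(15.5,27)  cross = 19·27 − 15.5·1.5 = 489.7500; (r_i+r_j)·cross = 34.5·489.7500 = 16896.3750
edge 4: (15.5,27)→(14.5,28)  cross = 15.5·28 − 14.5·27 = 42.5000; (r_i+r_j)·cross = 30·42.5000 = 1275.0000
edge 5: (14.5,28)→(1,33.5)  cross = 14.5·33.5 − 1·28 = 457.7500; (r_i+r_j)·cross = 15.5·457.7500 = 7095.1250
Σcross = 547.7500 → A = |Σcross|/2 = 273.8750 mm²
Σ(r_i+r_j)·cross = 18785.8750 → first moment M = |Σ|/6 = 3130.9792
R_c = M/A = 3130.9792/273.8750 = 11.4321 mm
θ = 274° = 4.782202 rad
V = θ·R_c·A = 4.782202·11.4321·273.8750 = 14972.975 mm³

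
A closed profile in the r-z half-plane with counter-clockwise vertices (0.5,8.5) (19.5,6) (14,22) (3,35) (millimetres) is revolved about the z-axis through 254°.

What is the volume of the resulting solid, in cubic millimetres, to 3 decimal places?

Volume = 11480.715 mm³

Profile (r,z), 4 vertices: (0.5,8.5) (19.5,6) (14,22) (3,35)
edge 0: (0.5,8.5)→(19.5,6)  cross = 0.5·6 − 19.5·8.5 = -162.7500; (r_i+r_j)·cross = 20·-162.7500 = -3255.0000
edge 1: (19.5,6)→(14,22)  cross = 19.5·22 − 14·6 = 345.0000; (r_i+r_j)·cross = 33.5·345.0000 = 11557.5000
edge 2: (14,22)→(3,35)  cross = 14·35 − 3·22 = 424.0000; (r_i+r_j)·cross = 17·424.0000 = 7208.0000
edge 3: (3,35)→(0.5,8.5)  cross = 3·8.5 − 0.5·35 = 8.0000; (r_i+r_j)·cross = 3.5·8.0000 = 28.0000
Σcross = 614.2500 → A = |Σcross|/2 = 307.1250 mm²
Σ(r_i+r_j)·cross = 15538.5000 → first moment M = |Σ|/6 = 2589.7500
R_c = M/A = 2589.7500/307.1250 = 8.4322 mm
θ = 254° = 4.433136 rad
V = θ·R_c·A = 4.433136·8.4322·307.1250 = 11480.715 mm³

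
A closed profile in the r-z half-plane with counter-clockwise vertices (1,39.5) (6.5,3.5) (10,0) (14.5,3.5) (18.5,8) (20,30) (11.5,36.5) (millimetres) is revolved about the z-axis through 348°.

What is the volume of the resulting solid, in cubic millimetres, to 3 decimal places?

Profile (r,z), 7 vertices: (1,39.5) (6.5,3.5) (10,0) (14.5,3.5) (18.5,8) (20,30) (11.5,36.5)
edge 0: (1,39.5)→(6.5,3.5)  cross = 1·3.5 − 6.5·39.5 = -253.2500; (r_i+r_j)·cross = 7.5·-253.2500 = -1899.3750
edge 1: (6.5,3.5)→(10,0)  cross = 6.5·0 − 10·3.5 = -35.0000; (r_i+r_j)·cross = 16.5·-35.0000 = -577.5000
edge 2: (10,0)→(14.5,3.5)  cross = 10·3.5 − 14.5·0 = 35.0000; (r_i+r_j)·cross = 24.5·35.0000 = 857.5000
edge 3: (14.5,3.5)→(18.5,8)  cross = 14.5·8 − 18.5·3.5 = 51.2500; (r_i+r_j)·cross = 33·51.2500 = 1691.2500
edge 4: (18.5,8)→(20,30)  cross = 18.5·30 − 20·8 = 395.0000; (r_i+r_j)·cross = 38.5·395.0000 = 15207.5000
edge 5: (20,30)→(11.5,36.5)  cross = 20·36.5 − 11.5·30 = 385.0000; (r_i+r_j)·cross = 31.5·385.0000 = 12127.5000
edge 6: (11.5,36.5)→(1,39.5)  cross = 11.5·39.5 − 1·36.5 = 417.7500; (r_i+r_j)·cross = 12.5·417.7500 = 5221.8750
Σcross = 995.7500 → A = |Σcross|/2 = 497.8750 mm²
Σ(r_i+r_j)·cross = 32628.7500 → first moment M = |Σ|/6 = 5438.1250
R_c = M/A = 5438.1250/497.8750 = 10.9227 mm
θ = 348° = 6.073746 rad
V = θ·R_c·A = 6.073746·10.9227·497.8750 = 33029.789 mm³

Volume = 33029.789 mm³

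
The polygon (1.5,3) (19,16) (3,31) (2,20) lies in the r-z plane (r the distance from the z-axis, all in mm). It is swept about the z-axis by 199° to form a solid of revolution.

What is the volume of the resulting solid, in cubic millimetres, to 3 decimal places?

Volume = 6443.664 mm³

Profile (r,z), 4 vertices: (1.5,3) (19,16) (3,31) (2,20)
edge 0: (1.5,3)→(19,16)  cross = 1.5·16 − 19·3 = -33.0000; (r_i+r_j)·cross = 20.5·-33.0000 = -676.5000
edge 1: (19,16)→(3,31)  cross = 19·31 − 3·16 = 541.0000; (r_i+r_j)·cross = 22·541.0000 = 11902.0000
edge 2: (3,31)→(2,20)  cross = 3·20 − 2·31 = -2.0000; (r_i+r_j)·cross = 5·-2.0000 = -10.0000
edge 3: (2,20)→(1.5,3)  cross = 2·3 − 1.5·20 = -24.0000; (r_i+r_j)·cross = 3.5·-24.0000 = -84.0000
Σcross = 482.0000 → A = |Σcross|/2 = 241.0000 mm²
Σ(r_i+r_j)·cross = 11131.5000 → first moment M = |Σ|/6 = 1855.2500
R_c = M/A = 1855.2500/241.0000 = 7.6981 mm
θ = 199° = 3.473205 rad
V = θ·R_c·A = 3.473205·7.6981·241.0000 = 6443.664 mm³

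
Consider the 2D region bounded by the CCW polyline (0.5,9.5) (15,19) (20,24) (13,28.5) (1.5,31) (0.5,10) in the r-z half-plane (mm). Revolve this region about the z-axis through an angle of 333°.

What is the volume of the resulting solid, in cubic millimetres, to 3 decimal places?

Profile (r,z), 6 vertices: (0.5,9.5) (15,19) (20,24) (13,28.5) (1.5,31) (0.5,10)
edge 0: (0.5,9.5)→(15,19)  cross = 0.5·19 − 15·9.5 = -133.0000; (r_i+r_j)·cross = 15.5·-133.0000 = -2061.5000
edge 1: (15,19)→(20,24)  cross = 15·24 − 20·19 = -20.0000; (r_i+r_j)·cross = 35·-20.0000 = -700.0000
edge 2: (20,24)→(13,28.5)  cross = 20·28.5 − 13·24 = 258.0000; (r_i+r_j)·cross = 33·258.0000 = 8514.0000
edge 3: (13,28.5)→(1.5,31)  cross = 13·31 − 1.5·28.5 = 360.2500; (r_i+r_j)·cross = 14.5·360.2500 = 5223.6250
edge 4: (1.5,31)→(0.5,10)  cross = 1.5·10 − 0.5·31 = -0.5000; (r_i+r_j)·cross = 2·-0.5000 = -1.0000
edge 5: (0.5,10)→(0.5,9.5)  cross = 0.5·9.5 − 0.5·10 = -0.2500; (r_i+r_j)·cross = 1·-0.2500 = -0.2500
Σcross = 464.5000 → A = |Σcross|/2 = 232.2500 mm²
Σ(r_i+r_j)·cross = 10974.8750 → first moment M = |Σ|/6 = 1829.1458
R_c = M/A = 1829.1458/232.2500 = 7.8758 mm
θ = 333° = 5.811946 rad
V = θ·R_c·A = 5.811946·7.8758·232.2500 = 10630.898 mm³

Volume = 10630.898 mm³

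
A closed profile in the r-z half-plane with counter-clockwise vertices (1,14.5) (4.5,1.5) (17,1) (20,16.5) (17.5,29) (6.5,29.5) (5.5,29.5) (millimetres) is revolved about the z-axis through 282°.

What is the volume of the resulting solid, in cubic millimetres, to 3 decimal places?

Volume = 23218.623 mm³

Profile (r,z), 7 vertices: (1,14.5) (4.5,1.5) (17,1) (20,16.5) (17.5,29) (6.5,29.5) (5.5,29.5)
edge 0: (1,14.5)→(4.5,1.5)  cross = 1·1.5 − 4.5·14.5 = -63.7500; (r_i+r_j)·cross = 5.5·-63.7500 = -350.6250
edge 1: (4.5,1.5)→(17,1)  cross = 4.5·1 − 17·1.5 = -21.0000; (r_i+r_j)·cross = 21.5·-21.0000 = -451.5000
edge 2: (17,1)→(20,16.5)  cross = 17·16.5 − 20·1 = 260.5000; (r_i+r_j)·cross = 37·260.5000 = 9638.5000
edge 3: (20,16.5)→(17.5,29)  cross = 20·29 − 17.5·16.5 = 291.2500; (r_i+r_j)·cross = 37.5·291.2500 = 10921.8750
edge 4: (17.5,29)→(6.5,29.5)  cross = 17.5·29.5 − 6.5·29 = 327.7500; (r_i+r_j)·cross = 24·327.7500 = 7866.0000
edge 5: (6.5,29.5)→(5.5,29.5)  cross = 6.5·29.5 − 5.5·29.5 = 29.5000; (r_i+r_j)·cross = 12·29.5000 = 354.0000
edge 6: (5.5,29.5)→(1,14.5)  cross = 5.5·14.5 − 1·29.5 = 50.2500; (r_i+r_j)·cross = 6.5·50.2500 = 326.6250
Σcross = 874.5000 → A = |Σcross|/2 = 437.2500 mm²
Σ(r_i+r_j)·cross = 28304.8750 → first moment M = |Σ|/6 = 4717.4792
R_c = M/A = 4717.4792/437.2500 = 10.7890 mm
θ = 282° = 4.921828 rad
V = θ·R_c·A = 4.921828·10.7890·437.2500 = 23218.623 mm³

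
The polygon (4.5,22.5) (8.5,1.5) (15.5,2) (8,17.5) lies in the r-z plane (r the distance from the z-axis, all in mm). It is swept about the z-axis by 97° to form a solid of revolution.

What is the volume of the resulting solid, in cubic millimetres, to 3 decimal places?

Profile (r,z), 4 vertices: (4.5,22.5) (8.5,1.5) (15.5,2) (8,17.5)
edge 0: (4.5,22.5)→(8.5,1.5)  cross = 4.5·1.5 − 8.5·22.5 = -184.5000; (r_i+r_j)·cross = 13·-184.5000 = -2398.5000
edge 1: (8.5,1.5)→(15.5,2)  cross = 8.5·2 − 15.5·1.5 = -6.2500; (r_i+r_j)·cross = 24·-6.2500 = -150.0000
edge 2: (15.5,2)→(8,17.5)  cross = 15.5·17.5 − 8·2 = 255.2500; (r_i+r_j)·cross = 23.5·255.2500 = 5998.3750
edge 3: (8,17.5)→(4.5,22.5)  cross = 8·22.5 − 4.5·17.5 = 101.2500; (r_i+r_j)·cross = 12.5·101.2500 = 1265.6250
Σcross = 165.7500 → A = |Σcross|/2 = 82.8750 mm²
Σ(r_i+r_j)·cross = 4715.5000 → first moment M = |Σ|/6 = 785.9167
R_c = M/A = 785.9167/82.8750 = 9.4832 mm
θ = 97° = 1.692969 rad
V = θ·R_c·A = 1.692969·9.4832·82.8750 = 1330.533 mm³

Volume = 1330.533 mm³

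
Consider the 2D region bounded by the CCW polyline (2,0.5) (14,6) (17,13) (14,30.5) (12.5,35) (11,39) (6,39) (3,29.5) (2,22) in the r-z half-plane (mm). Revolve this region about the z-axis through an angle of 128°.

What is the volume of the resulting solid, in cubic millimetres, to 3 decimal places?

Volume = 8191.458 mm³

Profile (r,z), 9 vertices: (2,0.5) (14,6) (17,13) (14,30.5) (12.5,35) (11,39) (6,39) (3,29.5) (2,22)
edge 0: (2,0.5)→(14,6)  cross = 2·6 − 14·0.5 = 5.0000; (r_i+r_j)·cross = 16·5.0000 = 80.0000
edge 1: (14,6)→(17,13)  cross = 14·13 − 17·6 = 80.0000; (r_i+r_j)·cross = 31·80.0000 = 2480.0000
edge 2: (17,13)→(14,30.5)  cross = 17·30.5 − 14·13 = 336.5000; (r_i+r_j)·cross = 31·336.5000 = 10431.5000
edge 3: (14,30.5)→(12.5,35)  cross = 14·35 − 12.5·30.5 = 108.7500; (r_i+r_j)·cross = 26.5·108.7500 = 2881.8750
edge 4: (12.5,35)→(11,39)  cross = 12.5·39 − 11·35 = 102.5000; (r_i+r_j)·cross = 23.5·102.5000 = 2408.7500
edge 5: (11,39)→(6,39)  cross = 11·39 − 6·39 = 195.0000; (r_i+r_j)·cross = 17·195.0000 = 3315.0000
edge 6: (6,39)→(3,29.5)  cross = 6·29.5 − 3·39 = 60.0000; (r_i+r_j)·cross = 9·60.0000 = 540.0000
edge 7: (3,29.5)→(2,22)  cross = 3·22 − 2·29.5 = 7.0000; (r_i+r_j)·cross = 5·7.0000 = 35.0000
edge 8: (2,22)→(2,0.5)  cross = 2·0.5 − 2·22 = -43.0000; (r_i+r_j)·cross = 4·-43.0000 = -172.0000
Σcross = 851.7500 → A = |Σcross|/2 = 425.8750 mm²
Σ(r_i+r_j)·cross = 22000.1250 → first moment M = |Σ|/6 = 3666.6875
R_c = M/A = 3666.6875/425.8750 = 8.6098 mm
θ = 128° = 2.234021 rad
V = θ·R_c·A = 2.234021·8.6098·425.8750 = 8191.458 mm³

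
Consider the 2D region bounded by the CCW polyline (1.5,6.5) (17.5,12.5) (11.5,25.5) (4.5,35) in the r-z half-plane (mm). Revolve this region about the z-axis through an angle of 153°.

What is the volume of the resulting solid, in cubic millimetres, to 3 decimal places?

Profile (r,z), 4 vertices: (1.5,6.5) (17.5,12.5) (11.5,25.5) (4.5,35)
edge 0: (1.5,6.5)→(17.5,12.5)  cross = 1.5·12.5 − 17.5·6.5 = -95.0000; (r_i+r_j)·cross = 19·-95.0000 = -1805.0000
edge 1: (17.5,12.5)→(11.5,25.5)  cross = 17.5·25.5 − 11.5·12.5 = 302.5000; (r_i+r_j)·cross = 29·302.5000 = 8772.5000
edge 2: (11.5,25.5)→(4.5,35)  cross = 11.5·35 − 4.5·25.5 = 287.7500; (r_i+r_j)·cross = 16·287.7500 = 4604.0000
edge 3: (4.5,35)→(1.5,6.5)  cross = 4.5·6.5 − 1.5·35 = -23.2500; (r_i+r_j)·cross = 6·-23.2500 = -139.5000
Σcross = 472.0000 → A = |Σcross|/2 = 236.0000 mm²
Σ(r_i+r_j)·cross = 11432.0000 → first moment M = |Σ|/6 = 1905.3333
R_c = M/A = 1905.3333/236.0000 = 8.0734 mm
θ = 153° = 2.670354 rad
V = θ·R_c·A = 2.670354·8.0734·236.0000 = 5087.914 mm³

Volume = 5087.914 mm³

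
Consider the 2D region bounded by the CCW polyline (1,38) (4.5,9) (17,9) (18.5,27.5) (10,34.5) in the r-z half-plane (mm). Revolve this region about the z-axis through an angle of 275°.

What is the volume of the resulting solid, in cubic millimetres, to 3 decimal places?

Profile (r,z), 5 vertices: (1,38) (4.5,9) (17,9) (18.5,27.5) (10,34.5)
edge 0: (1,38)→(4.5,9)  cross = 1·9 − 4.5·38 = -162.0000; (r_i+r_j)·cross = 5.5·-162.0000 = -891.0000
edge 1: (4.5,9)→(17,9)  cross = 4.5·9 − 17·9 = -112.5000; (r_i+r_j)·cross = 21.5·-112.5000 = -2418.7500
edge 2: (17,9)→(18.5,27.5)  cross = 17·27.5 − 18.5·9 = 301.0000; (r_i+r_j)·cross = 35.5·301.0000 = 10685.5000
edge 3: (18.5,27.5)→(10,34.5)  cross = 18.5·34.5 − 10·27.5 = 363.2500; (r_i+r_j)·cross = 28.5·363.2500 = 10352.6250
edge 4: (10,34.5)→(1,38)  cross = 10·38 − 1·34.5 = 345.5000; (r_i+r_j)·cross = 11·345.5000 = 3800.5000
Σcross = 735.2500 → A = |Σcross|/2 = 367.6250 mm²
Σ(r_i+r_j)·cross = 21528.8750 → first moment M = |Σ|/6 = 3588.1458
R_c = M/A = 3588.1458/367.6250 = 9.7603 mm
θ = 275° = 4.799655 rad
V = θ·R_c·A = 4.799655·9.7603·367.6250 = 17221.864 mm³

Volume = 17221.864 mm³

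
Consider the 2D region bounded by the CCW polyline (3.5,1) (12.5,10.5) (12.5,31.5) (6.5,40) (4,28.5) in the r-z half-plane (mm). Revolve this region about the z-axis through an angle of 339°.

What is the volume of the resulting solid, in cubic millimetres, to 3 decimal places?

Volume = 11939.093 mm³

Profile (r,z), 5 vertices: (3.5,1) (12.5,10.5) (12.5,31.5) (6.5,40) (4,28.5)
edge 0: (3.5,1)→(12.5,10.5)  cross = 3.5·10.5 − 12.5·1 = 24.2500; (r_i+r_j)·cross = 16·24.2500 = 388.0000
edge 1: (12.5,10.5)→(12.5,31.5)  cross = 12.5·31.5 − 12.5·10.5 = 262.5000; (r_i+r_j)·cross = 25·262.5000 = 6562.5000
edge 2: (12.5,31.5)→(6.5,40)  cross = 12.5·40 − 6.5·31.5 = 295.2500; (r_i+r_j)·cross = 19·295.2500 = 5609.7500
edge 3: (6.5,40)→(4,28.5)  cross = 6.5·28.5 − 4·40 = 25.2500; (r_i+r_j)·cross = 10.5·25.2500 = 265.1250
edge 4: (4,28.5)→(3.5,1)  cross = 4·1 − 3.5·28.5 = -95.7500; (r_i+r_j)·cross = 7.5·-95.7500 = -718.1250
Σcross = 511.5000 → A = |Σcross|/2 = 255.7500 mm²
Σ(r_i+r_j)·cross = 12107.2500 → first moment M = |Σ|/6 = 2017.8750
R_c = M/A = 2017.8750/255.7500 = 7.8900 mm
θ = 339° = 5.916666 rad
V = θ·R_c·A = 5.916666·7.8900·255.7500 = 11939.093 mm³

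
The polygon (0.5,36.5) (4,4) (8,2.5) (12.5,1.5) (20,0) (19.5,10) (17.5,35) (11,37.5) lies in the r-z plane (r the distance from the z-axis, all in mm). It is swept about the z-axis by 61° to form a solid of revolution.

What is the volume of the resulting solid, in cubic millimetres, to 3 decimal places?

Volume = 6481.617 mm³

Profile (r,z), 8 vertices: (0.5,36.5) (4,4) (8,2.5) (12.5,1.5) (20,0) (19.5,10) (17.5,35) (11,37.5)
edge 0: (0.5,36.5)→(4,4)  cross = 0.5·4 − 4·36.5 = -144.0000; (r_i+r_j)·cross = 4.5·-144.0000 = -648.0000
edge 1: (4,4)→(8,2.5)  cross = 4·2.5 − 8·4 = -22.0000; (r_i+r_j)·cross = 12·-22.0000 = -264.0000
edge 2: (8,2.5)→(12.5,1.5)  cross = 8·1.5 − 12.5·2.5 = -19.2500; (r_i+r_j)·cross = 20.5·-19.2500 = -394.6250
edge 3: (12.5,1.5)→(20,0)  cross = 12.5·0 − 20·1.5 = -30.0000; (r_i+r_j)·cross = 32.5·-30.0000 = -975.0000
edge 4: (20,0)→(19.5,10)  cross = 20·10 − 19.5·0 = 200.0000; (r_i+r_j)·cross = 39.5·200.0000 = 7900.0000
edge 5: (19.5,10)→(17.5,35)  cross = 19.5·35 − 17.5·10 = 507.5000; (r_i+r_j)·cross = 37·507.5000 = 18777.5000
edge 6: (17.5,35)→(11,37.5)  cross = 17.5·37.5 − 11·35 = 271.2500; (r_i+r_j)·cross = 28.5·271.2500 = 7730.6250
edge 7: (11,37.5)→(0.5,36.5)  cross = 11·36.5 − 0.5·37.5 = 382.7500; (r_i+r_j)·cross = 11.5·382.7500 = 4401.6250
Σcross = 1146.2500 → A = |Σcross|/2 = 573.1250 mm²
Σ(r_i+r_j)·cross = 36528.1250 → first moment M = |Σ|/6 = 6088.0208
R_c = M/A = 6088.0208/573.1250 = 10.6225 mm
θ = 61° = 1.064651 rad
V = θ·R_c·A = 1.064651·10.6225·573.1250 = 6481.617 mm³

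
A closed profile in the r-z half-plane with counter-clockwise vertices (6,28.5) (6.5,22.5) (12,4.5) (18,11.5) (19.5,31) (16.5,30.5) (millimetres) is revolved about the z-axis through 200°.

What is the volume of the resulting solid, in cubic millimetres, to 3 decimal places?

Volume = 10823.223 mm³

Profile (r,z), 6 vertices: (6,28.5) (6.5,22.5) (12,4.5) (18,11.5) (19.5,31) (16.5,30.5)
edge 0: (6,28.5)→(6.5,22.5)  cross = 6·22.5 − 6.5·28.5 = -50.2500; (r_i+r_j)·cross = 12.5·-50.2500 = -628.1250
edge 1: (6.5,22.5)→(12,4.5)  cross = 6.5·4.5 − 12·22.5 = -240.7500; (r_i+r_j)·cross = 18.5·-240.7500 = -4453.8750
edge 2: (12,4.5)→(18,11.5)  cross = 12·11.5 − 18·4.5 = 57.0000; (r_i+r_j)·cross = 30·57.0000 = 1710.0000
edge 3: (18,11.5)→(19.5,31)  cross = 18·31 − 19.5·11.5 = 333.7500; (r_i+r_j)·cross = 37.5·333.7500 = 12515.6250
edge 4: (19.5,31)→(16.5,30.5)  cross = 19.5·30.5 − 16.5·31 = 83.2500; (r_i+r_j)·cross = 36·83.2500 = 2997.0000
edge 5: (16.5,30.5)→(6,28.5)  cross = 16.5·28.5 − 6·30.5 = 287.2500; (r_i+r_j)·cross = 22.5·287.2500 = 6463.1250
Σcross = 470.2500 → A = |Σcross|/2 = 235.1250 mm²
Σ(r_i+r_j)·cross = 18603.7500 → first moment M = |Σ|/6 = 3100.6250
R_c = M/A = 3100.6250/235.1250 = 13.1871 mm
θ = 200° = 3.490659 rad
V = θ·R_c·A = 3.490659·13.1871·235.1250 = 10823.223 mm³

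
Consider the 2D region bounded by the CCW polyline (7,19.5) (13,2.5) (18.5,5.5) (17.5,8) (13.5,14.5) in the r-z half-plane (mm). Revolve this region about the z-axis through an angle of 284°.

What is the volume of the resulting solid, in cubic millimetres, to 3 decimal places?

Volume = 4768.792 mm³

Profile (r,z), 5 vertices: (7,19.5) (13,2.5) (18.5,5.5) (17.5,8) (13.5,14.5)
edge 0: (7,19.5)→(13,2.5)  cross = 7·2.5 − 13·19.5 = -236.0000; (r_i+r_j)·cross = 20·-236.0000 = -4720.0000
edge 1: (13,2.5)→(18.5,5.5)  cross = 13·5.5 − 18.5·2.5 = 25.2500; (r_i+r_j)·cross = 31.5·25.2500 = 795.3750
edge 2: (18.5,5.5)→(17.5,8)  cross = 18.5·8 − 17.5·5.5 = 51.7500; (r_i+r_j)·cross = 36·51.7500 = 1863.0000
edge 3: (17.5,8)→(13.5,14.5)  cross = 17.5·14.5 − 13.5·8 = 145.7500; (r_i+r_j)·cross = 31·145.7500 = 4518.2500
edge 4: (13.5,14.5)→(7,19.5)  cross = 13.5·19.5 − 7·14.5 = 161.7500; (r_i+r_j)·cross = 20.5·161.7500 = 3315.8750
Σcross = 148.5000 → A = |Σcross|/2 = 74.2500 mm²
Σ(r_i+r_j)·cross = 5772.5000 → first moment M = |Σ|/6 = 962.0833
R_c = M/A = 962.0833/74.2500 = 12.9574 mm
θ = 284° = 4.956735 rad
V = θ·R_c·A = 4.956735·12.9574·74.2500 = 4768.792 mm³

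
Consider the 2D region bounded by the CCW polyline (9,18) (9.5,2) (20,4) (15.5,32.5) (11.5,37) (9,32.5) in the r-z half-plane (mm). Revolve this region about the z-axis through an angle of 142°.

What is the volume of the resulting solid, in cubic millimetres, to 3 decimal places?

Volume = 9031.223 mm³

Profile (r,z), 6 vertices: (9,18) (9.5,2) (20,4) (15.5,32.5) (11.5,37) (9,32.5)
edge 0: (9,18)→(9.5,2)  cross = 9·2 − 9.5·18 = -153.0000; (r_i+r_j)·cross = 18.5·-153.0000 = -2830.5000
edge 1: (9.5,2)→(20,4)  cross = 9.5·4 − 20·2 = -2.0000; (r_i+r_j)·cross = 29.5·-2.0000 = -59.0000
edge 2: (20,4)→(15.5,32.5)  cross = 20·32.5 − 15.5·4 = 588.0000; (r_i+r_j)·cross = 35.5·588.0000 = 20874.0000
edge 3: (15.5,32.5)→(11.5,37)  cross = 15.5·37 − 11.5·32.5 = 199.7500; (r_i+r_j)·cross = 27·199.7500 = 5393.2500
edge 4: (11.5,37)→(9,32.5)  cross = 11.5·32.5 − 9·37 = 40.7500; (r_i+r_j)·cross = 20.5·40.7500 = 835.3750
edge 5: (9,32.5)→(9,18)  cross = 9·18 − 9·32.5 = -130.5000; (r_i+r_j)·cross = 18·-130.5000 = -2349.0000
Σcross = 543.0000 → A = |Σcross|/2 = 271.5000 mm²
Σ(r_i+r_j)·cross = 21864.1250 → first moment M = |Σ|/6 = 3644.0208
R_c = M/A = 3644.0208/271.5000 = 13.4218 mm
θ = 142° = 2.478368 rad
V = θ·R_c·A = 2.478368·13.4218·271.5000 = 9031.223 mm³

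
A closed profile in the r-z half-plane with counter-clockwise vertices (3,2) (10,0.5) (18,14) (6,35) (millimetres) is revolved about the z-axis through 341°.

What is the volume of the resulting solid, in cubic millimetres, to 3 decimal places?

Profile (r,z), 4 vertices: (3,2) (10,0.5) (18,14) (6,35)
edge 0: (3,2)→(10,0.5)  cross = 3·0.5 − 10·2 = -18.5000; (r_i+r_j)·cross = 13·-18.5000 = -240.5000
edge 1: (10,0.5)→(18,14)  cross = 10·14 − 18·0.5 = 131.0000; (r_i+r_j)·cross = 28·131.0000 = 3668.0000
edge 2: (18,14)→(6,35)  cross = 18·35 − 6·14 = 546.0000; (r_i+r_j)·cross = 24·546.0000 = 13104.0000
edge 3: (6,35)→(3,2)  cross = 6·2 − 3·35 = -93.0000; (r_i+r_j)·cross = 9·-93.0000 = -837.0000
Σcross = 565.5000 → A = |Σcross|/2 = 282.7500 mm²
Σ(r_i+r_j)·cross = 15694.5000 → first moment M = |Σ|/6 = 2615.7500
R_c = M/A = 2615.7500/282.7500 = 9.2511 mm
θ = 341° = 5.951573 rad
V = θ·R_c·A = 5.951573·9.2511·282.7500 = 15567.826 mm³

Volume = 15567.826 mm³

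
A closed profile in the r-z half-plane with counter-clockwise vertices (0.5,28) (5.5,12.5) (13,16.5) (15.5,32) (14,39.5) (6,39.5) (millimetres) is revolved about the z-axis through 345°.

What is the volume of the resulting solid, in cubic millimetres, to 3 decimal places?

Volume = 14533.869 mm³

Profile (r,z), 6 vertices: (0.5,28) (5.5,12.5) (13,16.5) (15.5,32) (14,39.5) (6,39.5)
edge 0: (0.5,28)→(5.5,12.5)  cross = 0.5·12.5 − 5.5·28 = -147.7500; (r_i+r_j)·cross = 6·-147.7500 = -886.5000
edge 1: (5.5,12.5)→(13,16.5)  cross = 5.5·16.5 − 13·12.5 = -71.7500; (r_i+r_j)·cross = 18.5·-71.7500 = -1327.3750
edge 2: (13,16.5)→(15.5,32)  cross = 13·32 − 15.5·16.5 = 160.2500; (r_i+r_j)·cross = 28.5·160.2500 = 4567.1250
edge 3: (15.5,32)→(14,39.5)  cross = 15.5·39.5 − 14·32 = 164.2500; (r_i+r_j)·cross = 29.5·164.2500 = 4845.3750
edge 4: (14,39.5)→(6,39.5)  cross = 14·39.5 − 6·39.5 = 316.0000; (r_i+r_j)·cross = 20·316.0000 = 6320.0000
edge 5: (6,39.5)→(0.5,28)  cross = 6·28 − 0.5·39.5 = 148.2500; (r_i+r_j)·cross = 6.5·148.2500 = 963.6250
Σcross = 569.2500 → A = |Σcross|/2 = 284.6250 mm²
Σ(r_i+r_j)·cross = 14482.2500 → first moment M = |Σ|/6 = 2413.7083
R_c = M/A = 2413.7083/284.6250 = 8.4803 mm
θ = 345° = 6.021386 rad
V = θ·R_c·A = 6.021386·8.4803·284.6250 = 14533.869 mm³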